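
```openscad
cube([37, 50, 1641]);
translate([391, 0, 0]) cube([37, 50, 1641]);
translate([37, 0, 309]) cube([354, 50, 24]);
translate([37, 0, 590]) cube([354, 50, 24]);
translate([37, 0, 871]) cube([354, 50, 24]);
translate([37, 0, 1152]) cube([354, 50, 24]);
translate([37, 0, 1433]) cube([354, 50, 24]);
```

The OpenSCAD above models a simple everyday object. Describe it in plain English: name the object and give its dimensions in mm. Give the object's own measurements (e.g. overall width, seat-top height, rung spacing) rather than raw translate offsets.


A straight ladder. Two 37×50 mm vertical rails, 1641 mm tall, stand 428 mm apart (outside-to-outside) with their front faces coplanar on the −y side. 5 rungs, each 50 mm deep and 24 mm tall, span between the inner faces of the rails, front faces flush with the rails. The lowest rung's underside is at z = 309 mm and rungs are spaced 281 mm apart (underside to underside).


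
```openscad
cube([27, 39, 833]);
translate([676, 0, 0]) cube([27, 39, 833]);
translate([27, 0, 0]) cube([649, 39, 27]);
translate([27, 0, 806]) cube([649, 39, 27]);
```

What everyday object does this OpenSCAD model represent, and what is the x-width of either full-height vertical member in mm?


A picture frame. The border width is 27 mm.

Four thin pieces enclosing a rectangular opening — a picture frame. The two full-height stiles are 833 mm tall; the top rail sits at z = 806 and is 27 mm tall, so the border above the opening is 833 − 806 = 27 mm, matching the stile x-width.


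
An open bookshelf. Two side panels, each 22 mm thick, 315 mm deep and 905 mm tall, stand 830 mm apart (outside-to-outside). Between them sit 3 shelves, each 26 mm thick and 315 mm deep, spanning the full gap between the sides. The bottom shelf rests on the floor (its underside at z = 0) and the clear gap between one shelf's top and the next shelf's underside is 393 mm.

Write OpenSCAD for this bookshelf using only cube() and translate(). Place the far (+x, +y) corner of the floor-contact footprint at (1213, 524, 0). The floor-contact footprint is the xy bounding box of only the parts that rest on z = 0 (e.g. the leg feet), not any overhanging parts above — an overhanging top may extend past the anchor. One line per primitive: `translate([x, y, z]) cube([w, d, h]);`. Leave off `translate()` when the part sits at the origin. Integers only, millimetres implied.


translate([383, 209, 0]) cube([22, 315, 905]);
translate([1191, 209, 0]) cube([22, 315, 905]);
translate([405, 209, 0]) cube([786, 315, 26]);
translate([405, 209, 419]) cube([786, 315, 26]);
translate([405, 209, 838]) cube([786, 315, 26]);


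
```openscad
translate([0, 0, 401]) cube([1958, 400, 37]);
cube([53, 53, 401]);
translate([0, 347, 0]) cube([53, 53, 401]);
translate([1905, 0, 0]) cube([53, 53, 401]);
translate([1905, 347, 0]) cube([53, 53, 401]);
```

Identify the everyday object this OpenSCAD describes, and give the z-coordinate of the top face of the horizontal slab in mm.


A bench. The seat-top height is 438 mm.

A long slab on four corner posts — a bench. The slab sits at z = 401 with thickness 37, so the top is 401 + 37 = 438 mm.


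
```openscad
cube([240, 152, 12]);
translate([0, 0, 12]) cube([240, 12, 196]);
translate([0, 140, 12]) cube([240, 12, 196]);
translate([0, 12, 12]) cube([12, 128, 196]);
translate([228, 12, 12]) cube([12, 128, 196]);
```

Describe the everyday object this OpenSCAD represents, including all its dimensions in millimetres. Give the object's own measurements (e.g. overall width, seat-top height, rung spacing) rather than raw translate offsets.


An open-topped rectangular box: outside dimensions 240×152×208 mm, with a uniform wall and base thickness of 12 mm. The base is a full 240×152 slab on the floor; four walls sit on top of the base. The front and back walls (the −y and +y sides) span the full width; the two side walls fit between them.


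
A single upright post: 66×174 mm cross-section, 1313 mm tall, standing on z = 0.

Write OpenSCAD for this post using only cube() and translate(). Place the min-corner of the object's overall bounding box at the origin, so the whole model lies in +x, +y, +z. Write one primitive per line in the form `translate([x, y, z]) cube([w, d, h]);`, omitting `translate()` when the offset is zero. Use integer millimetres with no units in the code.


cube([66, 174, 1313]);


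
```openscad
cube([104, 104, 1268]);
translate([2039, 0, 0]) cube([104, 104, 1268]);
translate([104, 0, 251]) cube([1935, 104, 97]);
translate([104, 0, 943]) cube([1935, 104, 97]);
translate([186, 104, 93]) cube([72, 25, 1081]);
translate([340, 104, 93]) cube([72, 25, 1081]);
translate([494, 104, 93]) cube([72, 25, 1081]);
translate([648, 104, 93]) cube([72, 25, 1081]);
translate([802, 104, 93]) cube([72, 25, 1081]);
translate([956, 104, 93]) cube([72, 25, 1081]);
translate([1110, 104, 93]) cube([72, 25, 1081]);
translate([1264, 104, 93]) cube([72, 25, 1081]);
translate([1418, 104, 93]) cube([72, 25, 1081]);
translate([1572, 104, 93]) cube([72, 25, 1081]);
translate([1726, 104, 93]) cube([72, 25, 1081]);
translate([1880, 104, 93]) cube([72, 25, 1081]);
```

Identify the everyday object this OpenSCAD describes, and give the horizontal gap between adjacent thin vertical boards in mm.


A fence section. The picket gap is 82 mm.

Two posts, two rails, 12 pickets — a fence section. Span 1935 mm holds 12 pickets of 72 mm with 13 equal gaps: ⌊(1935 − 12·72) / 13⌋ = 82 mm.


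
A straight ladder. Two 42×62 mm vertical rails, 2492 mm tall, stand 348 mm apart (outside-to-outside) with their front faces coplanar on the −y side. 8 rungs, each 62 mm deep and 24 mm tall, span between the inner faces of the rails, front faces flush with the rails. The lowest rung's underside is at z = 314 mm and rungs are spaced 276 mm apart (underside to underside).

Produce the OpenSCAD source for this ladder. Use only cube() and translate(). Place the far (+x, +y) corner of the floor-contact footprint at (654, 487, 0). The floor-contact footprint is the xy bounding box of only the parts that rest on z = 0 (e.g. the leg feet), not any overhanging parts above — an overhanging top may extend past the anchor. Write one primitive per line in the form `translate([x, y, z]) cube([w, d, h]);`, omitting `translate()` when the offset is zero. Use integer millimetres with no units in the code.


// rung span = 348 - 2*42 = 264
// rung[k] z = 314 + k*276
translate([306, 425, 0]) cube([42, 62, 2492]);
translate([612, 425, 0]) cube([42, 62, 2492]);
translate([348, 425, 314]) cube([264, 62, 24]);
translate([348, 425, 590]) cube([264, 62, 24]);
translate([348, 425, 866]) cube([264, 62, 24]);
translate([348, 425, 1142]) cube([264, 62, 24]);
translate([348, 425, 1418]) cube([264, 62, 24]);
translate([348, 425, 1694]) cube([264, 62, 24]);
translate([348, 425, 1970]) cube([264, 62, 24]);
translate([348, 425, 2246]) cube([264, 62, 24]);


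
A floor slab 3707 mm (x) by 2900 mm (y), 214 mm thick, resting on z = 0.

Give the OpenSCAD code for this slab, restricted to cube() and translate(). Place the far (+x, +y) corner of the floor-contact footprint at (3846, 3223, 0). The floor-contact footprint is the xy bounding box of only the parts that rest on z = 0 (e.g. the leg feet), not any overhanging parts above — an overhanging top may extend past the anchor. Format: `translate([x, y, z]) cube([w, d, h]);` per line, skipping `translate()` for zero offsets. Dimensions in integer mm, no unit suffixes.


translate([139, 323, 0]) cube([3707, 2900, 214]);


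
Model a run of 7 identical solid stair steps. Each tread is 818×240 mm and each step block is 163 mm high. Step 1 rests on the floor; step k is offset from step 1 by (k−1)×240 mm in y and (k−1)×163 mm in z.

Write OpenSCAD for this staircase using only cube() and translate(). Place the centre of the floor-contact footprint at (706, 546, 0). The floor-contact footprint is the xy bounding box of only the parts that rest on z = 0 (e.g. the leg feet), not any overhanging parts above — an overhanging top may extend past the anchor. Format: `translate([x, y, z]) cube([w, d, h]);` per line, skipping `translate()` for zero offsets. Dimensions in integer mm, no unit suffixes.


translate([297, 426, 0]) cube([818, 240, 163]);
translate([297, 666, 163]) cube([818, 240, 163]);
translate([297, 906, 326]) cube([818, 240, 163]);
translate([297, 1146, 489]) cube([818, 240, 163]);
translate([297, 1386, 652]) cube([818, 240, 163]);
translate([297, 1626, 815]) cube([818, 240, 163]);
translate([297, 1866, 978]) cube([818, 240, 163]);


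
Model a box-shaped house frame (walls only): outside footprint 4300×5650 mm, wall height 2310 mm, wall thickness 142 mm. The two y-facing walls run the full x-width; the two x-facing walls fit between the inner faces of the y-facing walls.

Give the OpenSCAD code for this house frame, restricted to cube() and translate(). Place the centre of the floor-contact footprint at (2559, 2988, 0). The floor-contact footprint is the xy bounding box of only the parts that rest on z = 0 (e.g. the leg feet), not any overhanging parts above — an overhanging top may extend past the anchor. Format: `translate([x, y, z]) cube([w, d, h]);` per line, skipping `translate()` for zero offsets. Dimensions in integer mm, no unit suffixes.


translate([409, 163, 0]) cube([4300, 142, 2310]);
translate([409, 5671, 0]) cube([4300, 142, 2310]);
translate([409, 305, 0]) cube([142, 5366, 2310]);
translate([4567, 305, 0]) cube([142, 5366, 2310]);


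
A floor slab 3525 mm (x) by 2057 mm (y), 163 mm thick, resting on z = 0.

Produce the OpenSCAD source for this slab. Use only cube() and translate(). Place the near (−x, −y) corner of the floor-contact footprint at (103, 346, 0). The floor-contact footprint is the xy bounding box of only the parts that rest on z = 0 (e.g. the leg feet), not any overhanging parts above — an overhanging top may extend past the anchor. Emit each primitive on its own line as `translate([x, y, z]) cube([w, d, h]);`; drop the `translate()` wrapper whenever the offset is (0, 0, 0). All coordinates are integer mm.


translate([103, 346, 0]) cube([3525, 2057, 163]);


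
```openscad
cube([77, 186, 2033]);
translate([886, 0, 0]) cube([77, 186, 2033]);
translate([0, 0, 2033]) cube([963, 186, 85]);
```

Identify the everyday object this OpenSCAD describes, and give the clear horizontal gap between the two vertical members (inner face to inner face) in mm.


A door frame. The clear opening width is 809 mm.

Two 2033 mm tall posts with a header on top — a door frame. The left jamb is 77 mm wide at x = 0; the right jamb starts at x = 886. The clear opening is 886 − 77 = 809 mm.


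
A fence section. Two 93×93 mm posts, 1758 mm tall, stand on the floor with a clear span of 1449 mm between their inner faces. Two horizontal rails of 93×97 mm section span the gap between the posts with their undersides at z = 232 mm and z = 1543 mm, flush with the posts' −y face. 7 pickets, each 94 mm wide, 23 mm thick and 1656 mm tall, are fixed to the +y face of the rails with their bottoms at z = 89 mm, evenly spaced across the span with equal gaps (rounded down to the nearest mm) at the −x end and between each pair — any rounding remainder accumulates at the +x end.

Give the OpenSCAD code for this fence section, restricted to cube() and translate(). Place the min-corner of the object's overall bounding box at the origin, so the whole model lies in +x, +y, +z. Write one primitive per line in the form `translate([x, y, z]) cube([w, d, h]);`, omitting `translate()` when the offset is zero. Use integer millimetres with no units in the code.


cube([93, 93, 1758]);
translate([1542, 0, 0]) cube([93, 93, 1758]);
translate([93, 0, 232]) cube([1449, 93, 97]);
translate([93, 0, 1543]) cube([1449, 93, 97]);
translate([191, 93, 89]) cube([94, 23, 1656]);
translate([383, 93, 89]) cube([94, 23, 1656]);
translate([575, 93, 89]) cube([94, 23, 1656]);
translate([767, 93, 89]) cube([94, 23, 1656]);
translate([959, 93, 89]) cube([94, 23, 1656]);
translate([1151, 93, 89]) cube([94, 23, 1656]);
translate([1343, 93, 89]) cube([94, 23, 1656]);


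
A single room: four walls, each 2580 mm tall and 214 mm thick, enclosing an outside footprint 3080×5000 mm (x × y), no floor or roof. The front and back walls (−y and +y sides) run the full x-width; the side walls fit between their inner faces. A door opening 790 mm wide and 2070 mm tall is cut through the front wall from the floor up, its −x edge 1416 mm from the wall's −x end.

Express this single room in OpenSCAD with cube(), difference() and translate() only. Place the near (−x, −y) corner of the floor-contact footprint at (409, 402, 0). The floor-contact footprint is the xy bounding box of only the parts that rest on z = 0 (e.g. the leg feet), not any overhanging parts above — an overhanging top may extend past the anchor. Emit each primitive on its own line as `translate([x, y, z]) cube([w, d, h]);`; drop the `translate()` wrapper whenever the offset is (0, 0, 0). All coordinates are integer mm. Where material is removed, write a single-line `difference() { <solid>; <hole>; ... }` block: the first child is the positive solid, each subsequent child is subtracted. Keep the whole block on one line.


difference() { translate([409, 402, 0]) cube([3080, 214, 2580]); translate([1825, 402, 0]) cube([790, 214, 2070]); }
translate([409, 5188, 0]) cube([3080, 214, 2580]);
translate([409, 616, 0]) cube([214, 4572, 2580]);
translate([3275, 616, 0]) cube([214, 4572, 2580]);


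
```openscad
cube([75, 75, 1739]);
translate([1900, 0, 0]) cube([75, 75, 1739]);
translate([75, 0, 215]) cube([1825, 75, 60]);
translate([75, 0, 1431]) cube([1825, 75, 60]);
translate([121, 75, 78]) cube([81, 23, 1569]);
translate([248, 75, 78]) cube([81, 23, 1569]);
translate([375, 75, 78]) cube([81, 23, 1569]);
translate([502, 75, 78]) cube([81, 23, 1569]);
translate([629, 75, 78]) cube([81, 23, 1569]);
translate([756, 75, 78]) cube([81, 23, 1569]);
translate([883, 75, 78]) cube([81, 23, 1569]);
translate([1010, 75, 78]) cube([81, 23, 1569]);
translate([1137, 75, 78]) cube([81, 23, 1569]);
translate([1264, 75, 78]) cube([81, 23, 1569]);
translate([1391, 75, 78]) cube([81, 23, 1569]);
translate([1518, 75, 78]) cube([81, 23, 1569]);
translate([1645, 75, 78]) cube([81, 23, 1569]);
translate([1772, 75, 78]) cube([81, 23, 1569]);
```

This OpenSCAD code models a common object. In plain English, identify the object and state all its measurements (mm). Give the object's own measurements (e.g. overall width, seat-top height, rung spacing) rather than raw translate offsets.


A fence section. Two 75×75 mm posts, 1739 mm tall, stand on the floor with a clear span of 1825 mm between their inner faces. Two horizontal rails of 75×60 mm section span the gap between the posts with their undersides at z = 215 mm and z = 1431 mm, flush with the posts' −y face. 14 pickets, each 81 mm wide, 23 mm thick and 1569 mm tall, are fixed to the +y face of the rails with their bottoms at z = 78 mm, spaced across the span with a 46 mm gap after the −x post and between neighbouring pickets, with 47 mm left before the +x post.


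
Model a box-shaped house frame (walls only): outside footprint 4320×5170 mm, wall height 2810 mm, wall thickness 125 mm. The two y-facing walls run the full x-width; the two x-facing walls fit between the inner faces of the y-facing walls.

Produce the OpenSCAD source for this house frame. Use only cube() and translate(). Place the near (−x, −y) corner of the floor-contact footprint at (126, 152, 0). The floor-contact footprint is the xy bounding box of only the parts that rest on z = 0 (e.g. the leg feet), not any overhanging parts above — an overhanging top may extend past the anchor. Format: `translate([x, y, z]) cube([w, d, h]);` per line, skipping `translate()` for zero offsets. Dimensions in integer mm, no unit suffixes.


translate([126, 152, 0]) cube([4320, 125, 2810]);
translate([126, 5197, 0]) cube([4320, 125, 2810]);
translate([126, 277, 0]) cube([125, 4920, 2810]);
translate([4321, 277, 0]) cube([125, 4920, 2810]);


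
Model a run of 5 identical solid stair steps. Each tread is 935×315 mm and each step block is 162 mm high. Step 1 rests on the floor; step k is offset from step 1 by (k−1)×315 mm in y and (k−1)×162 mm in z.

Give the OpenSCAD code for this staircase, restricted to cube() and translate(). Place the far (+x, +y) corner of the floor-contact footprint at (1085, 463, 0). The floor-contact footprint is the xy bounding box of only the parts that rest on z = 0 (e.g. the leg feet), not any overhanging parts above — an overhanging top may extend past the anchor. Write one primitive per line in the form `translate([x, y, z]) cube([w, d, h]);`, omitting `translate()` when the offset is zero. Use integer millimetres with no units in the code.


translate([150, 148, 0]) cube([935, 315, 162]);
translate([150, 463, 162]) cube([935, 315, 162]);
translate([150, 778, 324]) cube([935, 315, 162]);
translate([150, 1093, 486]) cube([935, 315, 162]);
translate([150, 1408, 648]) cube([935, 315, 162]);


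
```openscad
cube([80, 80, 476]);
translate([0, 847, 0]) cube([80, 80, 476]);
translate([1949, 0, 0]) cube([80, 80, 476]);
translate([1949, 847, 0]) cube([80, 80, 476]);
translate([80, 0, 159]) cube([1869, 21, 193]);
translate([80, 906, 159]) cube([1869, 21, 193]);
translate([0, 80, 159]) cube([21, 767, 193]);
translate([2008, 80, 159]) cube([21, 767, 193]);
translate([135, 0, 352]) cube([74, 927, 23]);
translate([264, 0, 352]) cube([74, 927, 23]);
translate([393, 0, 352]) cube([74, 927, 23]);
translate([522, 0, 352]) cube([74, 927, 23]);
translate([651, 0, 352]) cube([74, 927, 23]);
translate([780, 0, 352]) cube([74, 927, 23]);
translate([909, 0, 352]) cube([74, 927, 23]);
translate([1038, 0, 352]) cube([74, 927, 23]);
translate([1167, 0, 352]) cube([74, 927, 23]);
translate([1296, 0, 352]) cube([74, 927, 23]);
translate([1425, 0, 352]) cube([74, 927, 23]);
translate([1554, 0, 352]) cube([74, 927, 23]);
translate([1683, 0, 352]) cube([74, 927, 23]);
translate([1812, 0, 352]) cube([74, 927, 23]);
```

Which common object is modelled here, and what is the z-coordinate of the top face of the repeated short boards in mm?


A bed frame. The slat-top height is 375 mm.

Four posts, four rails, and a row of slats — a bed frame. Slats sit on the rails at z = 159 + 193 = 352; with slat thickness 23, the top is 375 mm.


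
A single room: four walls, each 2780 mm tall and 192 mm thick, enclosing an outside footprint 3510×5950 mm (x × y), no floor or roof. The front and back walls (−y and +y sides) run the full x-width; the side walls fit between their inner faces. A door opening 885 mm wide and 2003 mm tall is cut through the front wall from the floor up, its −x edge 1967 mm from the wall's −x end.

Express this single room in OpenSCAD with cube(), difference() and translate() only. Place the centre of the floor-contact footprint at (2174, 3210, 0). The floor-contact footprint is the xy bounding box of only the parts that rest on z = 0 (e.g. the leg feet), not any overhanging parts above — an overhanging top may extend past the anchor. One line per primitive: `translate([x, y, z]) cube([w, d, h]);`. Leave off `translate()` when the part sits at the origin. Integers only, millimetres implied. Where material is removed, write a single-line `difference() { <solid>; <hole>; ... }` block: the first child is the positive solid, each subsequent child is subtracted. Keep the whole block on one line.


difference() { translate([419, 235, 0]) cube([3510, 192, 2780]); translate([2386, 235, 0]) cube([885, 192, 2003]); }
translate([419, 5993, 0]) cube([3510, 192, 2780]);
translate([419, 427, 0]) cube([192, 5566, 2780]);
translate([3737, 427, 0]) cube([192, 5566, 2780]);


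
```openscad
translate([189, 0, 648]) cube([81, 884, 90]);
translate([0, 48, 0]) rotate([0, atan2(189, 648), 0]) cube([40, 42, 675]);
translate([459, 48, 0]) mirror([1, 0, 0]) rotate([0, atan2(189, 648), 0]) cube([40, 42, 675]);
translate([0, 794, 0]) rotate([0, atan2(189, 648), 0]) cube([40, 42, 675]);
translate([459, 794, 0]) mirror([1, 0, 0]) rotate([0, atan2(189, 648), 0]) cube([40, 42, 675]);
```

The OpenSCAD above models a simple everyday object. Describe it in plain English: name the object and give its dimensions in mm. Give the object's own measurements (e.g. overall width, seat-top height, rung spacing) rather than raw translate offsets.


A sawhorse. A 81×884×90 mm beam (x, y, z) sits on two A-frame leg pairs. Each pair is two raked legs of 40×42 mm section (42 mm along y) splaying symmetrically in x. Each leg rises 648 mm vertically over 189 mm of horizontal reach and is 675 mm long along its own axis. Every leg's outer bottom edge rests on the floor and its outer top edge meets a bottom edge of the beam — the left legs (tilting toward +x) meet the beam's −x bottom edge, the right legs (their mirror images, tilting toward −x) meet its +x bottom edge — so the leg tops tuck under the beam, the beam's underside is 648 mm above the floor, and the feet are 459 mm apart outside-to-outside with the beam centred between them. The two leg pairs are set in 48 mm from either end of the beam.


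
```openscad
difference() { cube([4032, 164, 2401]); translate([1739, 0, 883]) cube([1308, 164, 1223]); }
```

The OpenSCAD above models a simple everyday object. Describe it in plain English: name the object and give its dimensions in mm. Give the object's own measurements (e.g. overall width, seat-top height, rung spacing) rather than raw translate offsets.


A wall 4032 mm long (x), 164 mm thick (y), 2401 mm tall, with a rectangular window opening cut through it. The opening is 1308 mm wide and 1223 mm tall; its sill is at z = 883 mm and its near (−x) edge is 1739 mm from the wall's −x end. The opening passes through the full wall thickness.


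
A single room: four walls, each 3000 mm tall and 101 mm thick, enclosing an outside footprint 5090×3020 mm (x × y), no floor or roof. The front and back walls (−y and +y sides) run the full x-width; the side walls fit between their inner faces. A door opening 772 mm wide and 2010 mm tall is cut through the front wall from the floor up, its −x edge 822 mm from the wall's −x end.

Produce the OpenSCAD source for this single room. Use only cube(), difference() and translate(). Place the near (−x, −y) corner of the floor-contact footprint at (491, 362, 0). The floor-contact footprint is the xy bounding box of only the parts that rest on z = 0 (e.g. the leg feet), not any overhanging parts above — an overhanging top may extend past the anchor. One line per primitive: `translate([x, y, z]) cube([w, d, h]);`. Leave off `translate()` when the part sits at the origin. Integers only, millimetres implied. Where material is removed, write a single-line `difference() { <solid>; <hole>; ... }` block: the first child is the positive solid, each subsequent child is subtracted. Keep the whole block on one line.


difference() { translate([491, 362, 0]) cube([5090, 101, 3000]); translate([1313, 362, 0]) cube([772, 101, 2010]); }
translate([491, 3281, 0]) cube([5090, 101, 3000]);
translate([491, 463, 0]) cube([101, 2818, 3000]);
translate([5480, 463, 0]) cube([101, 2818, 3000]);


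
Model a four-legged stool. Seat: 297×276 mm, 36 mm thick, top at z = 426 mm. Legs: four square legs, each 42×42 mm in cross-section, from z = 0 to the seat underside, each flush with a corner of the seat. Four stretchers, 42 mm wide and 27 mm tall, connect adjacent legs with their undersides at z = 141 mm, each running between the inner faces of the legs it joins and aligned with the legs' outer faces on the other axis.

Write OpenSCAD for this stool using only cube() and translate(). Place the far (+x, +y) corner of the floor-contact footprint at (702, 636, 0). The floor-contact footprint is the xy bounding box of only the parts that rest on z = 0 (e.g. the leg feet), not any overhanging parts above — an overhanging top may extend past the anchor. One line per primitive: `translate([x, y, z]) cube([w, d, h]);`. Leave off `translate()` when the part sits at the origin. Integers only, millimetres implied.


// leg_h = 426 - 36 = 390
// stretcher span = 297 - 2*42 = 213
translate([405, 360, 390]) cube([297, 276, 36]);
translate([405, 360, 0]) cube([42, 42, 390]);
translate([660, 360, 0]) cube([42, 42, 390]);
translate([405, 594, 0]) cube([42, 42, 390]);
translate([660, 594, 0]) cube([42, 42, 390]);
translate([447, 360, 141]) cube([213, 42, 27]);
translate([447, 594, 141]) cube([213, 42, 27]);
translate([405, 402, 141]) cube([42, 192, 27]);
translate([660, 402, 141]) cube([42, 192, 27]);


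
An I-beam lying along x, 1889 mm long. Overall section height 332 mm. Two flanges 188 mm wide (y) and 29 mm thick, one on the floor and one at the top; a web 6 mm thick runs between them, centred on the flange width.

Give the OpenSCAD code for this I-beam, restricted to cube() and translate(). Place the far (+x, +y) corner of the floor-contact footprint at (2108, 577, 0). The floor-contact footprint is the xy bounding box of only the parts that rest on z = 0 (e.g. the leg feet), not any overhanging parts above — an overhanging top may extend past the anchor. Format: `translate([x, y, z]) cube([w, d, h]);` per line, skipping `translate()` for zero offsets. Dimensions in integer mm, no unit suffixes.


translate([219, 389, 0]) cube([1889, 188, 29]);
translate([219, 480, 29]) cube([1889, 6, 274]);
translate([219, 389, 303]) cube([1889, 188, 29]);


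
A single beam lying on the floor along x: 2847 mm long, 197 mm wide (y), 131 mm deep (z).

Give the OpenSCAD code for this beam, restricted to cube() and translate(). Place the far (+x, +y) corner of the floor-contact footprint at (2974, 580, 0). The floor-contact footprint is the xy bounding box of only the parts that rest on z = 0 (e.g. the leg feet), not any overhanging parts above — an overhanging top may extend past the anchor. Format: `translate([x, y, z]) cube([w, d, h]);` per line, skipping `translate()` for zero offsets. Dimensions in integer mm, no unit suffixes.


translate([127, 383, 0]) cube([2847, 197, 131]);


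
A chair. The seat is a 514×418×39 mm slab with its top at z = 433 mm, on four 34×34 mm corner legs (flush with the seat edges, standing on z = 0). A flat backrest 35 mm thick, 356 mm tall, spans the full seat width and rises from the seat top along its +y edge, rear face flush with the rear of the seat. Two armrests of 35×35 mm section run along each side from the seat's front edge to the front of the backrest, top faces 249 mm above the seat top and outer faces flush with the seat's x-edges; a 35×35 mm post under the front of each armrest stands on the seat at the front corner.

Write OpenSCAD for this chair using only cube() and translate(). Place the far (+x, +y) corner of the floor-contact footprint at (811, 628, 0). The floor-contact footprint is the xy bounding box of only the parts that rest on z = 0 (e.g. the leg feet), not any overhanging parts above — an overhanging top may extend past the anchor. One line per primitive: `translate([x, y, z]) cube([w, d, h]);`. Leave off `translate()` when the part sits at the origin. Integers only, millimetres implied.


// leg_h = 433 - 39 = 394
// arm post h = 249 - 35 = 214
translate([297, 210, 394]) cube([514, 418, 39]);
translate([297, 210, 0]) cube([34, 34, 394]);
translate([777, 210, 0]) cube([34, 34, 394]);
translate([297, 594, 0]) cube([34, 34, 394]);
translate([777, 594, 0]) cube([34, 34, 394]);
translate([297, 593, 433]) cube([514, 35, 356]);
translate([297, 210, 647]) cube([35, 383, 35]);
translate([776, 210, 647]) cube([35, 383, 35]);
translate([297, 210, 433]) cube([35, 35, 214]);
translate([776, 210, 433]) cube([35, 35, 214]);


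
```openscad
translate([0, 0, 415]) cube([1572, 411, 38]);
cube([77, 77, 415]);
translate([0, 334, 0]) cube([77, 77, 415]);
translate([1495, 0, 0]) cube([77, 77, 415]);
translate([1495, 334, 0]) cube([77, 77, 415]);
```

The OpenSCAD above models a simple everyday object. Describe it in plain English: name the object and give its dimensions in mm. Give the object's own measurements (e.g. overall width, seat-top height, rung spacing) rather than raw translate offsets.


A long wooden bench with a 1572 mm (x) × 411 mm (y) seat, 38 mm thick, its top surface 453 mm above the floor. Four 77 mm square legs at the seat corners, flush with the edges, run from z = 0 to the seat underside.


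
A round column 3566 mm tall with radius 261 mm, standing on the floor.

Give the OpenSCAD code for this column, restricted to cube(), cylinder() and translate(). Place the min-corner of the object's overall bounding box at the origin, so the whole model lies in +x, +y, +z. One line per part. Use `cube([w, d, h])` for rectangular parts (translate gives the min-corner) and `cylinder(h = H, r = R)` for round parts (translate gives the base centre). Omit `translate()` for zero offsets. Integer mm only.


translate([261, 261, 0]) cylinder(h = 3566, r = 261);


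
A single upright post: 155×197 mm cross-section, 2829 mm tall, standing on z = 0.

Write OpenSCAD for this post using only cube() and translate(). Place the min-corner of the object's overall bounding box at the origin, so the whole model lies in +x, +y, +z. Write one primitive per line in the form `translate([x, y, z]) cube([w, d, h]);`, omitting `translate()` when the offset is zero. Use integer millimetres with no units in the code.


cube([155, 197, 2829]);


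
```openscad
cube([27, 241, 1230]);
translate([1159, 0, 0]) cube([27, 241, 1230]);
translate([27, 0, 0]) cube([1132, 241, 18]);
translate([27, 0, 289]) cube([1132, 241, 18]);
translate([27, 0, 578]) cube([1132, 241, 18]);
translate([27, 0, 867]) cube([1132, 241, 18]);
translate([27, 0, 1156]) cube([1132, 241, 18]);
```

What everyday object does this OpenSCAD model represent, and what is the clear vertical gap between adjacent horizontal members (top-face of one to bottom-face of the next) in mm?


A bookshelf. The clear shelf gap is 271 mm.

Two tall side panels with 5 horizontal boards between them — a bookshelf. The first two shelf undersides are at z = 0 and z = 289; with shelf thickness 18, the clear gap is 289 − 0 − 18 = 271 mm.


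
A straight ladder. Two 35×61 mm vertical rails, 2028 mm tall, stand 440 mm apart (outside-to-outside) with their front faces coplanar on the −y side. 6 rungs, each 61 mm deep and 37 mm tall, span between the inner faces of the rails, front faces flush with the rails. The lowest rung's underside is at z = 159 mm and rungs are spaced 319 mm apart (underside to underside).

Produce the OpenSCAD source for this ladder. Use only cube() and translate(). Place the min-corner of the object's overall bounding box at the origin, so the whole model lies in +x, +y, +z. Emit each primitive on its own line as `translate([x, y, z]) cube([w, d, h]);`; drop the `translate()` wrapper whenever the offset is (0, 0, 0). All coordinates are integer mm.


// rung span = 440 - 2*35 = 370
// rung[k] z = 159 + k*319
cube([35, 61, 2028]);
translate([405, 0, 0]) cube([35, 61, 2028]);
translate([35, 0, 159]) cube([370, 61, 37]);
translate([35, 0, 478]) cube([370, 61, 37]);
translate([35, 0, 797]) cube([370, 61, 37]);
translate([35, 0, 1116]) cube([370, 61, 37]);
translate([35, 0, 1435]) cube([370, 61, 37]);
translate([35, 0, 1754]) cube([370, 61, 37]);


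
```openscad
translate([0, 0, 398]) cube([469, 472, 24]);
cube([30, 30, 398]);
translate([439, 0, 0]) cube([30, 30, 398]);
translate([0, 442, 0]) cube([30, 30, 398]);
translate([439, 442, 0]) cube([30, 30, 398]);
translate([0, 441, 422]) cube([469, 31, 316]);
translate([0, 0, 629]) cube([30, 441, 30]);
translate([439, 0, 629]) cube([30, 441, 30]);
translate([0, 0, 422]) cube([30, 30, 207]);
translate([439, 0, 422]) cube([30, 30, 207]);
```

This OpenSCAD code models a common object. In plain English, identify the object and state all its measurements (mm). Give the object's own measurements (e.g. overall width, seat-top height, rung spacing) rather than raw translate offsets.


A chair. The seat is a 469×472×24 mm slab with its top at z = 422 mm, on four 30×30 mm corner legs (flush with the seat edges, standing on z = 0). A flat backrest 31 mm thick, 316 mm tall, spans the full seat width and rises from the seat top along its +y edge, rear face flush with the rear of the seat. Two armrests of 30×30 mm section run along each side from the seat's front edge to the front of the backrest, top faces 237 mm above the seat top and outer faces flush with the seat's x-edges; a 30×30 mm post under the front of each armrest stands on the seat at the front corner.


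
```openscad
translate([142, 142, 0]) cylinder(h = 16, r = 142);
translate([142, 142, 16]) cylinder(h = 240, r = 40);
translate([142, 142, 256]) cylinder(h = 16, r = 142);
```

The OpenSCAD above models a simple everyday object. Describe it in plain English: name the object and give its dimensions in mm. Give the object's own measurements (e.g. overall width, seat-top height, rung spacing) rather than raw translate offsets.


A spool: two coaxial disc flanges of radius 142 mm and thickness 16 mm, joined by a core cylinder of radius 40 mm and height 240 mm. The lower flange rests on z = 0 and the three cylinders share a vertical axis.


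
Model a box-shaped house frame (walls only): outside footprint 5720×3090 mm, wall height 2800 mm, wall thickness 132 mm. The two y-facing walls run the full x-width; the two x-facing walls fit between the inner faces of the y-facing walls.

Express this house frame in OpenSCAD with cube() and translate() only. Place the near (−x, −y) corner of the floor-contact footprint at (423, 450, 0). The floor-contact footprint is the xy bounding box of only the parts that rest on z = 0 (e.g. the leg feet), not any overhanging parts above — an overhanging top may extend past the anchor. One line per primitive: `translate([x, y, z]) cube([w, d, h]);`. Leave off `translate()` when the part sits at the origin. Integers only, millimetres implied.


translate([423, 450, 0]) cube([5720, 132, 2800]);
translate([423, 3408, 0]) cube([5720, 132, 2800]);
translate([423, 582, 0]) cube([132, 2826, 2800]);
translate([6011, 582, 0]) cube([132, 2826, 2800]);


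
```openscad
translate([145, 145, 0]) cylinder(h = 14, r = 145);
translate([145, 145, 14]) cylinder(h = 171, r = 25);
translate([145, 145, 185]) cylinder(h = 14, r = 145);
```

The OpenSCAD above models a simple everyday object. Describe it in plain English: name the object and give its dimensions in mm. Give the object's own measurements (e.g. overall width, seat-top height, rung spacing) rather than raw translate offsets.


A spool: two coaxial disc flanges of radius 145 mm and thickness 14 mm, joined by a core cylinder of radius 25 mm and height 171 mm. The lower flange rests on z = 0 and the three cylinders share a vertical axis.


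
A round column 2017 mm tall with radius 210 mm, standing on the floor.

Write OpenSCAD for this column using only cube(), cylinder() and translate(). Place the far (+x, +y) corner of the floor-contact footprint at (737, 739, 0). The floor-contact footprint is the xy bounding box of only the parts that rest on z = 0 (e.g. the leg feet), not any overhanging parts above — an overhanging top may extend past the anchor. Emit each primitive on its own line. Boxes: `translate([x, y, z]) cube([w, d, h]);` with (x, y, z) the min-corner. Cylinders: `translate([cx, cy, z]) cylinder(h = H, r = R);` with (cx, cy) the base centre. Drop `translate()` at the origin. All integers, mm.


translate([527, 529, 0]) cylinder(h = 2017, r = 210);


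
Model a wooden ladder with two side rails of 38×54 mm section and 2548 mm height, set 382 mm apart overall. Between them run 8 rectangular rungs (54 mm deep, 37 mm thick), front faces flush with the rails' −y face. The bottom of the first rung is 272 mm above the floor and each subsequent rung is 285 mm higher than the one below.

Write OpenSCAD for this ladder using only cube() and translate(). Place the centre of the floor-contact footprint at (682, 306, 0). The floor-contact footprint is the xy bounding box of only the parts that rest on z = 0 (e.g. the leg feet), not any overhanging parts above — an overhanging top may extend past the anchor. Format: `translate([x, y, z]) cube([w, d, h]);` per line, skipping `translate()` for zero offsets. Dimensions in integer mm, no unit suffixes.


translate([491, 279, 0]) cube([38, 54, 2548]);
translate([835, 279, 0]) cube([38, 54, 2548]);
translate([529, 279, 272]) cube([306, 54, 37]);
translate([529, 279, 557]) cube([306, 54, 37]);
translate([529, 279, 842]) cube([306, 54, 37]);
translate([529, 279, 1127]) cube([306, 54, 37]);
translate([529, 279, 1412]) cube([306, 54, 37]);
translate([529, 279, 1697]) cube([306, 54, 37]);
translate([529, 279, 1982]) cube([306, 54, 37]);
translate([529, 279, 2267]) cube([306, 54, 37]);


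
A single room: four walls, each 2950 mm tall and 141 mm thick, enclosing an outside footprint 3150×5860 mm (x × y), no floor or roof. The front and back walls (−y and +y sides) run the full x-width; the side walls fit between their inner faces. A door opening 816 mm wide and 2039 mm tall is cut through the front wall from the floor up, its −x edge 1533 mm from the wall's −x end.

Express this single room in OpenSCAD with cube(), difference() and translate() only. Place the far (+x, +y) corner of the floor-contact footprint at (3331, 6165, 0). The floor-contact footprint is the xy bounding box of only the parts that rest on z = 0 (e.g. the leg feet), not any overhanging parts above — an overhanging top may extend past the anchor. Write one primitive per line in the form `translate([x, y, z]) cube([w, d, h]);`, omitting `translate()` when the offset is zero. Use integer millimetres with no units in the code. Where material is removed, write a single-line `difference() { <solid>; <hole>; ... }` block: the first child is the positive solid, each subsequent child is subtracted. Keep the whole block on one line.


difference() { translate([181, 305, 0]) cube([3150, 141, 2950]); translate([1714, 305, 0]) cube([816, 141, 2039]); }
translate([181, 6024, 0]) cube([3150, 141, 2950]);
translate([181, 446, 0]) cube([141, 5578, 2950]);
translate([3190, 446, 0]) cube([141, 5578, 2950]);


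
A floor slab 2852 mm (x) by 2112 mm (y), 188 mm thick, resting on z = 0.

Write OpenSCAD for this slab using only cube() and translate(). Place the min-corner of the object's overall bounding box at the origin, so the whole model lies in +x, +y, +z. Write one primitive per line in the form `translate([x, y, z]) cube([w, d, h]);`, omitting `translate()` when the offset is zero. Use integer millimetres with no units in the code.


cube([2852, 2112, 188]);


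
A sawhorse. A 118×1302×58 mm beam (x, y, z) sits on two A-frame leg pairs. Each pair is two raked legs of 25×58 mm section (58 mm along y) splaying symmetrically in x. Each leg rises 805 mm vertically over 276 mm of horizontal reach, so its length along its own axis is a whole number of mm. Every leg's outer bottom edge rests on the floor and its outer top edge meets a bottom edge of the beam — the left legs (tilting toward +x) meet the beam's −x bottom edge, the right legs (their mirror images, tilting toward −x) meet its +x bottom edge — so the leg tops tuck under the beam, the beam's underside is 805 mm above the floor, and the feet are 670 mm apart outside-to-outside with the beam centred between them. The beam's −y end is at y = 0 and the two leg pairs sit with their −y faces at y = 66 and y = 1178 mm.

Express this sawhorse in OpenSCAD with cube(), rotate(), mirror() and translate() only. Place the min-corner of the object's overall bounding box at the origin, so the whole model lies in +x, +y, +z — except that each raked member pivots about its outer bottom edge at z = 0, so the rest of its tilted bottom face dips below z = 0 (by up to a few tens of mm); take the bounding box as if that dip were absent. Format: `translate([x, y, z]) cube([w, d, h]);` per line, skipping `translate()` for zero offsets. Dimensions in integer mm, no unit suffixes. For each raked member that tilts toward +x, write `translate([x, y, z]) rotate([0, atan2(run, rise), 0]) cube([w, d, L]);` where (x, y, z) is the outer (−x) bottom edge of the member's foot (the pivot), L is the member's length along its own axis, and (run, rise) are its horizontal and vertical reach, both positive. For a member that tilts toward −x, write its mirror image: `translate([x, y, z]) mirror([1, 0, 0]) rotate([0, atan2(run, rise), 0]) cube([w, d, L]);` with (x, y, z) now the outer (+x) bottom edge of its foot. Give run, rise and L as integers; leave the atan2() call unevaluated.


translate([276, 0, 805]) cube([118, 1302, 58]);
translate([0, 66, 0]) rotate([0, atan2(276, 805), 0]) cube([25, 58, 851]);
translate([670, 66, 0]) mirror([1, 0, 0]) rotate([0, atan2(276, 805), 0]) cube([25, 58, 851]);
translate([0, 1178, 0]) rotate([0, atan2(276, 805), 0]) cube([25, 58, 851]);
translate([670, 1178, 0]) mirror([1, 0, 0]) rotate([0, atan2(276, 805), 0]) cube([25, 58, 851]);
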